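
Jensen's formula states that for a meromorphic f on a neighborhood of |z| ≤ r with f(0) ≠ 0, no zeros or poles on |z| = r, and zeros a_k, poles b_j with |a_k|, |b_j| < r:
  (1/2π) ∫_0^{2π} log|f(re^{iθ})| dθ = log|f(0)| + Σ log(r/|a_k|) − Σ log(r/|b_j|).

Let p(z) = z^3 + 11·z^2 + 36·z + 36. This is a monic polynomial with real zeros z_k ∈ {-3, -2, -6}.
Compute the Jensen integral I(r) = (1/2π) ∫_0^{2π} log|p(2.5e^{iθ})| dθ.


Zeros: -6, -3, -2; r = 2.5.
Inside |z| < r: -2. Outside (|z| ≥ r): -6, -3.
p(0) = 36, so log|p(0)| = log(36) = 3.5835.
Apply Jensen: I(r) = log|p(0)| + Σ_k log(r/|z_k|), summed over zeros inside |z| < r.
  log(r/|z_k|) for z_k = -2: log(2.5/2) = 0.2231
  Outside zeros (-6, -3) contribute nothing to the Jensen sum.
Sum over inside zeros: 0.2231.
I(r) = log|p(0)| + (inside sum) = 3.5835 + 0.2231 = 3.8067.
Note: since some zeros are outside |z| ≤ r, the simplified n·log(r) form does NOT apply — only the inside zeros contribute.

I(r) ≈ 3.8067.


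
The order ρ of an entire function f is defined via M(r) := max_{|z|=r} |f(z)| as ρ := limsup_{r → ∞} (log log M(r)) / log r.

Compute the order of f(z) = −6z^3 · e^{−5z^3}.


M(r) = max_{|z|=r} |-6|·|z|^3·|e^{−5z^3}| = 6·r^3 · e^{5r^3} (the factors attain their maxima compatibly on |z|=r). Then log M(r) = log 6 + 3·log r + 5r^3, dominated by the last term, so log log M(r) ~ 3·log r. The polynomial factor -6z^3 contributes only a log r term and does not affect the order. ρ = 3.
Therefore ρ = 3.

Order ρ = 3.


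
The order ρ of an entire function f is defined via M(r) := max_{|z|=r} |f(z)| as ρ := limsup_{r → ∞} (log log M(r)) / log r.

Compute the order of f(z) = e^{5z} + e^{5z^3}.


Each summand is entire of order 1 and 3 respectively (as in the single-exponential case). The order of a sum is at most the max of the orders, so ρ ≤ 3. For the lower bound: on |z|=r choose arg z so that 5z^3 is real positive; then |e^{5z^3}| = e^{5r^3} while |e^{5z}| ≤ e^{5r^1} = o(e^{5r^3}). So |f| ≥ e^{5r^3}(1 − o(1)) and ρ ≥ 3. Hence ρ = max(1, 3) = 3.
Therefore ρ = 3.

Order ρ = 3.


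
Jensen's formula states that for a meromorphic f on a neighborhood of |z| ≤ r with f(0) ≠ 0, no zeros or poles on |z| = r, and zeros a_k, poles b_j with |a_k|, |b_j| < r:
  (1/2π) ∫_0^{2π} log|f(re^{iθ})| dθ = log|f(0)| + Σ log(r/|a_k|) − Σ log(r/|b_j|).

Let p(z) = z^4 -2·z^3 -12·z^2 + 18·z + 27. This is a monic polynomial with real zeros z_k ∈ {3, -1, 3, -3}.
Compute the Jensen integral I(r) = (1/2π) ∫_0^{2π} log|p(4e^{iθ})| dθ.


Zeros: -3, -1, 3, 3; r = 4.
Inside |z| < r: -3, -1, 3, 3. Outside (|z| ≥ r): ∅.
p(0) = 27, so log|p(0)| = log(27) = 3.2958.
Apply Jensen: I(r) = log|p(0)| + Σ_k log(r/|z_k|), summed over zeros inside |z| < r.
  log(r/|z_k|) for z_k = 3: log(4/3) = 0.2877
  log(r/|z_k|) for z_k = -1: log(4/1) = 1.3863
  log(r/|z_k|) for z_k = 3: log(4/3) = 0.2877
  log(r/|z_k|) for z_k = -3: log(4/3) = 0.2877
Sum over inside zeros: 2.2493.
I(r) = log|p(0)| + (inside sum) = 3.2958 + 2.2493 = 5.5452.
Closed form (all zeros inside, monic): I(r) = n·log(r) = 4·log(4) = 5.5452. ✓

I(r) ≈ 5.5452.


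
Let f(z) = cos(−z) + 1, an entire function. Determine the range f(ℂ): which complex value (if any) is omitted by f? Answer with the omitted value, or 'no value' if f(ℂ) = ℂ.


Little Picard bounds the complement of f(ℂ) to at most one point.
cos is entire and surjective onto ℂ: for every w ∈ ℂ, cos(ζ) = w has a solution ζ ∈ ℂ (e.g., via the complex inverse arccos). With ζ = −z this gives z = ζ/(-1). Then 1·cos(−z) takes every value in 1·ℂ = ℂ, and adding 1 is a bijection of ℂ. So f is surjective and omits no value. (Note: only on the real line is cos bounded by [−1, 1].)

Omitted value: no value.


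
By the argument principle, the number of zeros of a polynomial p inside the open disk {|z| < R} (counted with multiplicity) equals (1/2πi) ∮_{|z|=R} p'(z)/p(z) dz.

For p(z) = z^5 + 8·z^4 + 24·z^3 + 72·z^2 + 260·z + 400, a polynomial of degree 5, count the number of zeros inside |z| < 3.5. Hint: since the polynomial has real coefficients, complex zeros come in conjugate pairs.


The zeros of p are: (-3 + 1i), (-3 - 1i), -4, (1 + 3i), (1 - 3i).
Their magnitudes are: 3.162, 3.162, 4, 3.162, 3.162.
Zeros with |z| < R = 3.5: (-3 + 1i), (-3 - 1i), (1 + 3i), (1 - 3i).
Count = 4.
By the argument principle, (1/2πi) ∮_{|z|=R} p'(z)/p(z) dz equals exactly this count.

Number of zeros inside |z| < 3.5: 4.


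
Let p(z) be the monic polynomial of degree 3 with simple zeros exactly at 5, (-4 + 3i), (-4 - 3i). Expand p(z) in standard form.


The polynomial is p(z) = ∏_{α ∈ S} (z − α), where S = {5, (-4 + 3i), (-4 - 3i)}.
Expanding the product yields: p(z) = z^3 + 3·z^2 -15·z -125.
Note conjugate pairs combine to real quadratics: (z − (-4+3i))(z − (-4−3i)) = z² + 8z + 25.
The resulting polynomial has degree 3 and real coefficients as required.

p(z) = z^3 + 3·z^2 -15·z -125.


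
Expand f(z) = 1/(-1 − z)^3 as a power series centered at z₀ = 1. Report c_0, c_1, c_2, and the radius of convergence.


Let w = z − z₀, so z = z₀ + w.
Then -1 − z = -1 − (z₀ + w) = (-1 − z₀) − w = -2 − w.
f(z) = 1/(-2 − w)^3 = (1/(-2)^3) · (1 − w/(-2))^{−3}.
By the binomial series (1−u)^{−3} = Σ_{n≥0} C(n+2, 2) u^n for |u|<1, with u = w/(-2):
  c_n = C(n+2, 2) / (-2)^(n+3).
  c_0 = 1/(-2)^3 = -1/8.
  c_1 = 3/(-2)^4 = 3/16.
  c_2 = 6/(-2)^5 = -3/16.
The series is valid for |w/d| < 1, i.e. |z − z₀| < |d|.
Radius of convergence: R = |-1 − z₀| = |-2| = 2 (distance from z₀ to the singularity z = -1).

c_0 = -1/8, c_1 = 3/16, c_2 = -3/16; R = 2.


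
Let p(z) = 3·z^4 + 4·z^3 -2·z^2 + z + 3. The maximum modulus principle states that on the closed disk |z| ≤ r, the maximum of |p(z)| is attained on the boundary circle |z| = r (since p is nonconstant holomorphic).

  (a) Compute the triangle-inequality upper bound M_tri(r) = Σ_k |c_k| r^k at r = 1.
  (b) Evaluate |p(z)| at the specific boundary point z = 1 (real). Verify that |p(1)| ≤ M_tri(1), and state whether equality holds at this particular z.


Coefficients: c_0 = 3, c_1 = 1, c_2 = -2, c_3 = 4, c_4 = 3. Radius r = 1.
Part (a). Triangle bound: M_tri(r) = Σ_k |c_k| r^k
  = |3|·1^0 + |1|·1^1 + |-2|·1^2 + |4|·1^3 + |3|·1^4
  = 3 + 1 + 2 + 4 + 3 = 13.
This bounds M(r) := max_{|z|=r} |p(z)| from above; equality holds iff all terms c_k z^k can be made to align in phase at a single z on |z|=r.
Part (b). At z = 1 (real, on the circle |z| = r):
  p(1) = (3)·1^0 + (1)·1^1 + (-2)·1^2 + (4)·1^3 + (3)·1^4 = 9.
  |p(1)| = 9.
Check: |p(1)| = 9 ≤ 13 = M_tri(1). ✓ Equality does not hold at z = 1 (the coefficients have mixed signs, so the terms do not all align in phase there).

M_tri(1) = 13; |p(1)| = 9; equality at z=1: no.


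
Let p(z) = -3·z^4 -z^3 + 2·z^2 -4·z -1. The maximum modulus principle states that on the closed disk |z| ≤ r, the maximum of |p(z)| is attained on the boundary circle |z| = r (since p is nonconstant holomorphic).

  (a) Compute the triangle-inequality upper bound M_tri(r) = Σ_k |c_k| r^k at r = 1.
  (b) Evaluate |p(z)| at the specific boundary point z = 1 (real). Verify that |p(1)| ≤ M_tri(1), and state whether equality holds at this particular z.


Coefficients: c_0 = -1, c_1 = -4, c_2 = 2, c_3 = -1, c_4 = -3. Radius r = 1.
Part (a). Triangle bound: M_tri(r) = Σ_k |c_k| r^k
  = |-1|·1^0 + |-4|·1^1 + |2|·1^2 + |-1|·1^3 + |-3|·1^4
  = 1 + 4 + 2 + 1 + 3 = 11.
This bounds M(r) := max_{|z|=r} |p(z)| from above; equality holds iff all terms c_k z^k can be made to align in phase at a single z on |z|=r.
Part (b). At z = 1 (real, on the circle |z| = r):
  p(1) = (-1)·1^0 + (-4)·1^1 + (2)·1^2 + (-1)·1^3 + (-3)·1^4 = -7.
  |p(1)| = 7.
Check: |p(1)| = 7 ≤ 11 = M_tri(1). ✓ Equality does not hold at z = 1 (the coefficients have mixed signs, so the terms do not all align in phase there).

M_tri(1) = 11; |p(1)| = 7; equality at z=1: no.


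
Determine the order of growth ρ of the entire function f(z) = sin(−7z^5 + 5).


Write sin(w) = (e^{iw} ± e^{−iw})/(2 or 2i), so |sin(w)| ≤ e^{|w|}. With w = −7z^5 + 5, |w| ≤ 7r^5 + 5 on |z|=r, giving M(r) ≤ e^{7r^5 + 5} and ρ ≤ 5. For the lower bound, choose z on |z|=r with -7z^5 purely imaginary of modulus 7r^5; then |sin(−7z^5 + 5)| grows like e^{7r^5}/2, so ρ ≥ 5. Hence ρ = 5.
Therefore ρ = 5.

Order ρ = 5.


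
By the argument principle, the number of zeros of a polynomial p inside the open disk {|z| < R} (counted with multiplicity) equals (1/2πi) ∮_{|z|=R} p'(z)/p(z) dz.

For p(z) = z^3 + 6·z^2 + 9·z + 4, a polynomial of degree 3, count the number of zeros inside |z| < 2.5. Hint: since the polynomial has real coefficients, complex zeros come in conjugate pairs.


The zeros of p are: -1, -1, -4.
Their magnitudes are: 1, 1, 4.
Zeros with |z| < R = 2.5: -1, -1.
Count = 2.
By the argument principle, (1/2πi) ∮_{|z|=R} p'(z)/p(z) dz equals exactly this count.

Number of zeros inside |z| < 2.5: 2.


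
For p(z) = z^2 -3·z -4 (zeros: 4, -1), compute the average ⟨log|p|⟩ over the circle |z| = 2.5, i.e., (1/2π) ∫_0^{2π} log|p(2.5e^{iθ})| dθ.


Zeros: -1, 4; r = 2.5.
Inside |z| < r: -1. Outside (|z| ≥ r): 4.
p(0) = -4, so log|p(0)| = log(4) = 1.3863.
Apply Jensen: I(r) = log|p(0)| + Σ_k log(r/|z_k|), summed over zeros inside |z| < r.
  log(r/|z_k|) for z_k = -1: log(2.5/1) = 0.9163
  Outside zeros (4) contribute nothing to the Jensen sum.
Sum over inside zeros: 0.9163.
I(r) = log|p(0)| + (inside sum) = 1.3863 + 0.9163 = 2.3026.
Note: since some zeros are outside |z| ≤ r, the simplified n·log(r) form does NOT apply — only the inside zeros contribute.

I(r) ≈ 2.3026.


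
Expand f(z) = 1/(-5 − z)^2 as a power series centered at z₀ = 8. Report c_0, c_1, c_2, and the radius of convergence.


Let w = z − z₀, so z = z₀ + w.
Then -5 − z = -5 − (z₀ + w) = (-5 − z₀) − w = -13 − w.
f(z) = 1/(-13 − w)^2 = (1/(-13)^2) · (1 − w/(-13))^{−2}.
By the binomial series (1−u)^{−2} = Σ_{n≥0} C(n+1, 1) u^n for |u|<1, with u = w/(-13):
  c_n = C(n+1, 1) / (-13)^(n+2).
  c_0 = 1/(-13)^2 = 1/169.
  c_1 = 2/(-13)^3 = -2/2197.
  c_2 = 3/(-13)^4 = 3/28561.
The series is valid for |w/d| < 1, i.e. |z − z₀| < |d|.
Radius of convergence: R = |-5 − z₀| = |-13| = 13 (distance from z₀ to the singularity z = -5).

c_0 = 1/169, c_1 = -2/2197, c_2 = 3/28561; R = 13.


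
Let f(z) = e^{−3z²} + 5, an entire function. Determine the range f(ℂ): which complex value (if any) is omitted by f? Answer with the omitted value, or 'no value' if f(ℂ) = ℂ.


Little Picard bounds the complement of f(ℂ) to at most one point.
The exponent g(z) = −3z² is a nonconstant polynomial, hence surjective onto ℂ. So e^{g(z)} takes every value in {e^w : w ∈ ℂ} = ℂ ∖ {0}. Adding 5 shifts the range to ℂ ∖ {5}. f omits exactly 5.

Omitted value: 5.


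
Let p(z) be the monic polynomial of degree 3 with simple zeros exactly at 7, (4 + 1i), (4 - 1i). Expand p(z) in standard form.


The polynomial is p(z) = ∏_{α ∈ S} (z − α), where S = {7, (4 + 1i), (4 - 1i)}.
Expanding the product yields: p(z) = z^3 -15·z^2 + 73·z -119.
Note conjugate pairs combine to real quadratics: (z − (4+1i))(z − (4−1i)) = z² − 8z + 17.
The resulting polynomial has degree 3 and real coefficients as required.

p(z) = z^3 -15·z^2 + 73·z -119.


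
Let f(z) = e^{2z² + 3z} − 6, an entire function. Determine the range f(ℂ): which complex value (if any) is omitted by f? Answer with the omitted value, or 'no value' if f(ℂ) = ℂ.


Little Picard bounds the complement of f(ℂ) to at most one point.
The exponent g(z) = 2z² + 3z is a nonconstant polynomial, hence surjective onto ℂ. So e^{g(z)} takes every value in {e^w : w ∈ ℂ} = ℂ ∖ {0}. Adding -6 shifts the range to ℂ ∖ {-6}. f omits exactly -6.

Omitted value: -6.


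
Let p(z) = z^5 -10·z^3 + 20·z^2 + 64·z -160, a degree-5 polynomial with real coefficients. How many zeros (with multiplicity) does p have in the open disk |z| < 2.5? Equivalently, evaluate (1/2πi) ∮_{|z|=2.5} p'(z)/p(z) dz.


The zeros of p are: (-3 + 1i), (-3 - 1i), (2 + 2i), (2 - 2i), 2.
Their magnitudes are: 3.162, 3.162, 2.828, 2.828, 2.
Zeros with |z| < R = 2.5: 2.
Count = 1.
By the argument principle, (1/2πi) ∮_{|z|=R} p'(z)/p(z) dz equals exactly this count.

Number of zeros inside |z| < 2.5: 1.


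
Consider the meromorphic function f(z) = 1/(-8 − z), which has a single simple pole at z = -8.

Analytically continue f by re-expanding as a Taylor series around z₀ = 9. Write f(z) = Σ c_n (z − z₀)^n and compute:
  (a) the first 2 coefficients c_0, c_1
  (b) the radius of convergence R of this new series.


Let w = z − z₀, so z = z₀ + w.
Then -8 − z = -8 − (z₀ + w) = (-8 − z₀) − w = -17 − w.
f(z) = 1/(-17 − w) = (1/(-17)) · 1/(1 − w/(-17)) = Σ_{n≥0} w^n / (-17)^(n+1).
So c_n = 1/(-17)^(n+1):
  c_0 = 1/(-17)^1 = -1/17.
  c_1 = 1/(-17)^2 = 1/289.
The series is valid for |w/d| < 1, i.e. |z − z₀| < |d|.
Radius of convergence: R = |-8 − z₀| = |-17| = 17 (distance from z₀ to the singularity z = -8).

c_0 = -1/17, c_1 = 1/289; R = 17.


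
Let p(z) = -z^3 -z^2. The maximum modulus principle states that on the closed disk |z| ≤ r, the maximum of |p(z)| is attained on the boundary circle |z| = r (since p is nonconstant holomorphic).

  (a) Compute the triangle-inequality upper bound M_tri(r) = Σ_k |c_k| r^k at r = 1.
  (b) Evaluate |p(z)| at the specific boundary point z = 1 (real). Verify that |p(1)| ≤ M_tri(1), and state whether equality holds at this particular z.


Coefficients: c_0 = 0, c_1 = 0, c_2 = -1, c_3 = -1. Radius r = 1.
Part (a). Triangle bound: M_tri(r) = Σ_k |c_k| r^k
  = |0|·1^0 + |0|·1^1 + |-1|·1^2 + |-1|·1^3
  = 0 + 0 + 1 + 1 = 2.
This bounds M(r) := max_{|z|=r} |p(z)| from above; equality holds iff all terms c_k z^k can be made to align in phase at a single z on |z|=r.
Part (b). At z = 1 (real, on the circle |z| = r):
  p(1) = (0)·1^0 + (0)·1^1 + (-1)·1^2 + (-1)·1^3 = -2.
  |p(1)| = 2.
Since all nonzero coefficients share the same sign, |p(1)| = 2 = M_tri(1); the triangle bound is attained at z = 1, so in fact M(r) = 2.

M_tri(1) = 2; |p(1)| = 2; equality at z=1: yes.


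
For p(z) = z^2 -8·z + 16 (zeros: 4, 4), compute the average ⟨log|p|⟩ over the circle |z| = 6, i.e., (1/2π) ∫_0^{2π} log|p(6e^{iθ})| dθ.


Zeros: 4, 4; r = 6.
Inside |z| < r: 4, 4. Outside (|z| ≥ r): ∅.
p(0) = 16, so log|p(0)| = log(16) = 2.7726.
Apply Jensen: I(r) = log|p(0)| + Σ_k log(r/|z_k|), summed over zeros inside |z| < r.
  log(r/|z_k|) for z_k = 4: log(6/4) = 0.4055
  log(r/|z_k|) for z_k = 4: log(6/4) = 0.4055
Sum over inside zeros: 0.8109.
I(r) = log|p(0)| + (inside sum) = 2.7726 + 0.8109 = 3.5835.
Closed form (all zeros inside, monic): I(r) = n·log(r) = 2·log(6) = 3.5835. ✓

I(r) ≈ 3.5835.


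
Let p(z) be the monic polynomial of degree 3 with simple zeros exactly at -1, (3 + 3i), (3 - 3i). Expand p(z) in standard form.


The polynomial is p(z) = ∏_{α ∈ S} (z − α), where S = {-1, (3 + 3i), (3 - 3i)}.
Expanding the product yields: p(z) = z^3 -5·z^2 + 12·z + 18.
Note conjugate pairs combine to real quadratics: (z − (3+3i))(z − (3−3i)) = z² − 6z + 18.
The resulting polynomial has degree 3 and real coefficients as required.

p(z) = z^3 -5·z^2 + 12·z + 18.


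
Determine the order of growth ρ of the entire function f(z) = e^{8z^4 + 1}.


|e^{8z^4 + 1}| = e^{Re(8·z^4) + 1} ≤ e^{8|z|^4 + 1} = e^{8r^4 + 1} on |z| = r, so ρ ≤ 4. Choosing z on |z|=r so that 8·z^4 is real positive (always possible by picking arg z appropriately) gives |f(z)| = e^{8r^4 + 1}, matching the bound. The additive constant 1 does not affect log log M(r) ~ 4·log r. Hence ρ = 4.
Therefore ρ = 4.

Order ρ = 4.


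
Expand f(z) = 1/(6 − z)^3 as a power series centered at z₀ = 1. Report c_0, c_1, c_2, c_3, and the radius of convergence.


Let w = z − z₀, so z = z₀ + w.
Then 6 − z = 6 − (z₀ + w) = (6 − z₀) − w = 5 − w.
f(z) = 1/(5 − w)^3 = (1/(5)^3) · (1 − w/(5))^{−3}.
By the binomial series (1−u)^{−3} = Σ_{n≥0} C(n+2, 2) u^n for |u|<1, with u = w/(5):
  c_n = C(n+2, 2) / (5)^(n+3).
  c_0 = 1/(5)^3 = 1/125.
  c_1 = 3/(5)^4 = 3/625.
  c_2 = 6/(5)^5 = 6/3125.
  c_3 = 10/(5)^6 = 2/3125.
The series is valid for |w/d| < 1, i.e. |z − z₀| < |d|.
Radius of convergence: R = |6 − z₀| = |5| = 5 (distance from z₀ to the singularity z = 6).

c_0 = 1/125, c_1 = 3/625, c_2 = 6/3125, c_3 = 2/3125; R = 5.


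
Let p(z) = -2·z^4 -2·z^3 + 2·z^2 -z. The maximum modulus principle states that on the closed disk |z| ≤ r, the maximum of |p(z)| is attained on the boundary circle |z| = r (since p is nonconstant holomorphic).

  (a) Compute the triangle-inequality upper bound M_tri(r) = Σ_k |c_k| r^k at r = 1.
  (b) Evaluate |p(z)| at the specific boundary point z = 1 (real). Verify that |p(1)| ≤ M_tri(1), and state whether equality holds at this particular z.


Coefficients: c_0 = 0, c_1 = -1, c_2 = 2, c_3 = -2, c_4 = -2. Radius r = 1.
Part (a). Triangle bound: M_tri(r) = Σ_k |c_k| r^k
  = |0|·1^0 + |-1|·1^1 + |2|·1^2 + |-2|·1^3 + |-2|·1^4
  = 0 + 1 + 2 + 2 + 2 = 7.
This bounds M(r) := max_{|z|=r} |p(z)| from above; equality holds iff all terms c_k z^k can be made to align in phase at a single z on |z|=r.
Part (b). At z = 1 (real, on the circle |z| = r):
  p(1) = (0)·1^0 + (-1)·1^1 + (2)·1^2 + (-2)·1^3 + (-2)·1^4 = -3.
  |p(1)| = 3.
Check: |p(1)| = 3 ≤ 7 = M_tri(1). ✓ Equality does not hold at z = 1 (the coefficients have mixed signs, so the terms do not all align in phase there).

M_tri(1) = 7; |p(1)| = 3; equality at z=1: no.


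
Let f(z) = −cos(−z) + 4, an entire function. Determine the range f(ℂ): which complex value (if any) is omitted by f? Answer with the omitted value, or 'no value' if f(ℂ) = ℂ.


Little Picard bounds the complement of f(ℂ) to at most one point.
cos is entire and surjective onto ℂ: for every w ∈ ℂ, cos(ζ) = w has a solution ζ ∈ ℂ (e.g., via the complex inverse arccos). With ζ = −z this gives z = ζ/(-1). Then -1·cos(−z) takes every value in -1·ℂ = ℂ, and adding 4 is a bijection of ℂ. So f is surjective and omits no value. (Note: only on the real line is cos bounded by [−1, 1].)

Omitted value: no value.


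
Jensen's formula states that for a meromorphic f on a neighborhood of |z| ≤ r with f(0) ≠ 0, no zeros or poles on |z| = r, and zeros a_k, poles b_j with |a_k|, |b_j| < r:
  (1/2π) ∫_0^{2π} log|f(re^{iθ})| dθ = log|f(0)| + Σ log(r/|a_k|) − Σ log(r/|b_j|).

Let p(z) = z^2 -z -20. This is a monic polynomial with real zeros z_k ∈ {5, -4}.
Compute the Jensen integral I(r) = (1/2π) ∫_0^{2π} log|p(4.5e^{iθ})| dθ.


Zeros: -4, 5; r = 4.5.
Inside |z| < r: -4. Outside (|z| ≥ r): 5.
p(0) = -20, so log|p(0)| = log(20) = 2.9957.
Apply Jensen: I(r) = log|p(0)| + Σ_k log(r/|z_k|), summed over zeros inside |z| < r.
  log(r/|z_k|) for z_k = -4: log(4.5/4) = 0.1178
  Outside zeros (5) contribute nothing to the Jensen sum.
Sum over inside zeros: 0.1178.
I(r) = log|p(0)| + (inside sum) = 2.9957 + 0.1178 = 3.1135.
Note: since some zeros are outside |z| ≤ r, the simplified n·log(r) form does NOT apply — only the inside zeros contribute.

I(r) ≈ 3.1135.


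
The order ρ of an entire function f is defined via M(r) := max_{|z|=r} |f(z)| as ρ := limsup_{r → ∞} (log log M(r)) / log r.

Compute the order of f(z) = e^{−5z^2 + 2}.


|e^{−5z^2 + 2}| = e^{Re(-5·z^2) + 2} ≤ e^{5|z|^2 + 2} = e^{5r^2 + 2} on |z| = r, so ρ ≤ 2. Choosing z on |z|=r so that -5·z^2 is real positive (always possible by picking arg z appropriately) gives |f(z)| = e^{5r^2 + 2}, matching the bound. The additive constant 2 does not affect log log M(r) ~ 2·log r. Hence ρ = 2.
Therefore ρ = 2.

Order ρ = 2.


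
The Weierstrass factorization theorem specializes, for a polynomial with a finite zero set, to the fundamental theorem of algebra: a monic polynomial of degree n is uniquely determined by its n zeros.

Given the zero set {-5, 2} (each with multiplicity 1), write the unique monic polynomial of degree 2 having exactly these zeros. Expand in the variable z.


The polynomial is p(z) = ∏_{α ∈ S} (z − α), where S = {-5, 2}.
Expanding the product yields: p(z) = z^2 + 3·z -10.
The resulting polynomial has degree 2 and real coefficients as required.

p(z) = z^2 + 3·z -10.


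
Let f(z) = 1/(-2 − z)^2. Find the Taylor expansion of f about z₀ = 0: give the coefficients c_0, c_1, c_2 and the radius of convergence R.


Let w = z − z₀, so z = z₀ + w.
Then -2 − z = -2 − (z₀ + w) = (-2 − z₀) − w = -2 − w.
f(z) = 1/(-2 − w)^2 = (1/(-2)^2) · (1 − w/(-2))^{−2}.
By the binomial series (1−u)^{−2} = Σ_{n≥0} C(n+1, 1) u^n for |u|<1, with u = w/(-2):
  c_n = C(n+1, 1) / (-2)^(n+2).
  c_0 = 1/(-2)^2 = 1/4.
  c_1 = 2/(-2)^3 = -1/4.
  c_2 = 3/(-2)^4 = 3/16.
The series is valid for |w/d| < 1, i.e. |z − z₀| < |d|.
Radius of convergence: R = |-2 − z₀| = |-2| = 2 (distance from z₀ to the singularity z = -2).

c_0 = 1/4, c_1 = -1/4, c_2 = 3/16; R = 2.


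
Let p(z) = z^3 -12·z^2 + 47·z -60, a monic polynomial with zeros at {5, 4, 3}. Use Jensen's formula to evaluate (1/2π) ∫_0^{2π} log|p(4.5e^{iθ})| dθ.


Zeros: 3, 4, 5; r = 4.5.
Inside |z| < r: 3, 4. Outside (|z| ≥ r): 5.
p(0) = -60, so log|p(0)| = log(60) = 4.0943.
Apply Jensen: I(r) = log|p(0)| + Σ_k log(r/|z_k|), summed over zeros inside |z| < r.
  log(r/|z_k|) for z_k = 4: log(4.5/4) = 0.1178
  log(r/|z_k|) for z_k = 3: log(4.5/3) = 0.4055
  Outside zeros (5) contribute nothing to the Jensen sum.
Sum over inside zeros: 0.5232.
I(r) = log|p(0)| + (inside sum) = 4.0943 + 0.5232 = 4.6176.
Note: since some zeros are outside |z| ≤ r, the simplified n·log(r) form does NOT apply — only the inside zeros contribute.

I(r) ≈ 4.6176.


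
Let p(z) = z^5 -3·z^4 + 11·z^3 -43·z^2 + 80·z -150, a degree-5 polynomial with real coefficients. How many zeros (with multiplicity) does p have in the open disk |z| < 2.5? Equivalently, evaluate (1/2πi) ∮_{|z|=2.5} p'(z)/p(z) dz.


The zeros of p are: (-1 + 3i), (-1 - 3i), (1 + 2i), (1 - 2i), 3.
Their magnitudes are: 3.162, 3.162, 2.236, 2.236, 3.
Zeros with |z| < R = 2.5: (1 + 2i), (1 - 2i).
Count = 2.
By the argument principle, (1/2πi) ∮_{|z|=R} p'(z)/p(z) dz equals exactly this count.

Number of zeros inside |z| < 2.5: 2.


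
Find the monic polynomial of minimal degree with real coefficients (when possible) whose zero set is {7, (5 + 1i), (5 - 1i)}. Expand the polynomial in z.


The polynomial is p(z) = ∏_{α ∈ S} (z − α), where S = {7, (5 + 1i), (5 - 1i)}.
Expanding the product yields: p(z) = z^3 -17·z^2 + 96·z -182.
Note conjugate pairs combine to real quadratics: (z − (5+1i))(z − (5−1i)) = z² − 10z + 26.
The resulting polynomial has degree 3 and real coefficients as required.

p(z) = z^3 -17·z^2 + 96·z -182.


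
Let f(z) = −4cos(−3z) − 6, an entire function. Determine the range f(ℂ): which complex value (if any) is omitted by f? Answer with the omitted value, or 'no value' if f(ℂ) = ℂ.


Little Picard bounds the complement of f(ℂ) to at most one point.
cos is entire and surjective onto ℂ: for every w ∈ ℂ, cos(ζ) = w has a solution ζ ∈ ℂ (e.g., via the complex inverse arccos). With ζ = −3z this gives z = ζ/(-3). Then -4·cos(−3z) takes every value in -4·ℂ = ℂ, and adding -6 is a bijection of ℂ. So f is surjective and omits no value. (Note: only on the real line is cos bounded by [−1, 1].)

Omitted value: no value.


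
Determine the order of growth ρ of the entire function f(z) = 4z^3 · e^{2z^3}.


M(r) = max_{|z|=r} |4|·|z|^3·|e^{2z^3}| = 4·r^3 · e^{2r^3} (the factors attain their maxima compatibly on |z|=r). Then log M(r) = log 4 + 3·log r + 2r^3, dominated by the last term, so log log M(r) ~ 3·log r. The polynomial factor 4z^3 contributes only a log r term and does not affect the order. ρ = 3.
Therefore ρ = 3.

Order ρ = 3.


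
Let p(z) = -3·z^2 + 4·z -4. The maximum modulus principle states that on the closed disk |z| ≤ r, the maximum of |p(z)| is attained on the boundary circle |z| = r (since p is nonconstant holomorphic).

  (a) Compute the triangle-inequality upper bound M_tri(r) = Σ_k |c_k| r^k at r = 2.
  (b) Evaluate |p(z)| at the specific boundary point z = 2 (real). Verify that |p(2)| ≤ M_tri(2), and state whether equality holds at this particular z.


Coefficients: c_0 = -4, c_1 = 4, c_2 = -3. Radius r = 2.
Part (a). Triangle bound: M_tri(r) = Σ_k |c_k| r^k
  = |-4|·2^0 + |4|·2^1 + |-3|·2^2
  = 4 + 8 + 12 = 24.
This bounds M(r) := max_{|z|=r} |p(z)| from above; equality holds iff all terms c_k z^k can be made to align in phase at a single z on |z|=r.
Part (b). At z = 2 (real, on the circle |z| = r):
  p(2) = (-4)·2^0 + (4)·2^1 + (-3)·2^2 = -8.
  |p(2)| = 8.
Check: |p(2)| = 8 ≤ 24 = M_tri(2). ✓ Equality does not hold at z = 2 (the coefficients have mixed signs, so the terms do not all align in phase there).

M_tri(2) = 24; |p(2)| = 8; equality at z=2: no.


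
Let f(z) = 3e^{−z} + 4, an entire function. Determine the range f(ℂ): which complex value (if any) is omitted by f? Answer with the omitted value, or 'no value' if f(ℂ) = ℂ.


Little Picard bounds the complement of f(ℂ) to at most one point.
e^{−z} is never zero on ℂ, so 3·e^{−z} takes every value in ℂ ∖ {0}. Adding 4 shifts the range to ℂ ∖ {4}. Thus f omits exactly the value 4.

Omitted value: 4.


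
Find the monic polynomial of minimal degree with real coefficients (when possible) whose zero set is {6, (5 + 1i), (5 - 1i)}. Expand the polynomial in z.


The polynomial is p(z) = ∏_{α ∈ S} (z − α), where S = {6, (5 + 1i), (5 - 1i)}.
Expanding the product yields: p(z) = z^3 -16·z^2 + 86·z -156.
Note conjugate pairs combine to real quadratics: (z − (5+1i))(z − (5−1i)) = z² − 10z + 26.
The resulting polynomial has degree 3 and real coefficients as required.

p(z) = z^3 -16·z^2 + 86·z -156.


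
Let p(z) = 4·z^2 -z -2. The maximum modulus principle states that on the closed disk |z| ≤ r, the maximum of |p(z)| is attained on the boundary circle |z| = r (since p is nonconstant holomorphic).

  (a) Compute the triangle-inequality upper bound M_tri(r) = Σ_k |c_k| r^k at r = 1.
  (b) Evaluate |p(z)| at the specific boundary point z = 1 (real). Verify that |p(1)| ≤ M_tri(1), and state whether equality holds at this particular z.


Coefficients: c_0 = -2, c_1 = -1, c_2 = 4. Radius r = 1.
Part (a). Triangle bound: M_tri(r) = Σ_k |c_k| r^k
  = |-2|·1^0 + |-1|·1^1 + |4|·1^2
  = 2 + 1 + 4 = 7.
This bounds M(r) := max_{|z|=r} |p(z)| from above; equality holds iff all terms c_k z^k can be made to align in phase at a single z on |z|=r.
Part (b). At z = 1 (real, on the circle |z| = r):
  p(1) = (-2)·1^0 + (-1)·1^1 + (4)·1^2 = 1.
  |p(1)| = 1.
Check: |p(1)| = 1 ≤ 7 = M_tri(1). ✓ Equality does not hold at z = 1 (the coefficients have mixed signs, so the terms do not all align in phase there).

M_tri(1) = 7; |p(1)| = 1; equality at z=1: no.


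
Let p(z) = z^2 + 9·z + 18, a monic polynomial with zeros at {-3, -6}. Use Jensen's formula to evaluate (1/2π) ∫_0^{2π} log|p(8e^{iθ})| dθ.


Zeros: -6, -3; r = 8.
Inside |z| < r: -6, -3. Outside (|z| ≥ r): ∅.
p(0) = 18, so log|p(0)| = log(18) = 2.8904.
Apply Jensen: I(r) = log|p(0)| + Σ_k log(r/|z_k|), summed over zeros inside |z| < r.
  log(r/|z_k|) for z_k = -3: log(8/3) = 0.9808
  log(r/|z_k|) for z_k = -6: log(8/6) = 0.2877
Sum over inside zeros: 1.2685.
I(r) = log|p(0)| + (inside sum) = 2.8904 + 1.2685 = 4.1589.
Closed form (all zeros inside, monic): I(r) = n·log(r) = 2·log(8) = 4.1589. ✓

I(r) ≈ 4.1589.


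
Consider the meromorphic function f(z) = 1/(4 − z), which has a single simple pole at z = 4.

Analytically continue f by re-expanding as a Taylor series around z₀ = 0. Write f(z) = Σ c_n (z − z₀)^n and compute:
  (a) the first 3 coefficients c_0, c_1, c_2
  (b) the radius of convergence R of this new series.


Let w = z − z₀, so z = z₀ + w.
Then 4 − z = 4 − (z₀ + w) = (4 − z₀) − w = 4 − w.
f(z) = 1/(4 − w) = (1/(4)) · 1/(1 − w/(4)) = Σ_{n≥0} w^n / (4)^(n+1).
So c_n = 1/(4)^(n+1):
  c_0 = 1/(4)^1 = 1/4.
  c_1 = 1/(4)^2 = 1/16.
  c_2 = 1/(4)^3 = 1/64.
The series is valid for |w/d| < 1, i.e. |z − z₀| < |d|.
Radius of convergence: R = |4 − z₀| = |4| = 4 (distance from z₀ to the singularity z = 4).

c_0 = 1/4, c_1 = 1/16, c_2 = 1/64; R = 4.


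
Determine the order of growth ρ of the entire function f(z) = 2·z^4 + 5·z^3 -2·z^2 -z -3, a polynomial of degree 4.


|f(z)| ≤ Σ|c_k|·r^k = O(r^4) as r → ∞. Polynomial growth is O(e^{r^ε}) for every ε > 0 (since r^4/e^{r^ε} → 0), so ρ ≤ ε for all ε > 0, i.e. ρ = 0. Every nonconstant polynomial has order 0.
Therefore ρ = 0.

Order ρ = 0.


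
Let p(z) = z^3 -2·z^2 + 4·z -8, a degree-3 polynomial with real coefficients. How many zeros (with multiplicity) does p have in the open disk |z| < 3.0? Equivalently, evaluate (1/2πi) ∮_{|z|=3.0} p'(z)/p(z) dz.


The zeros of p are: (0 + 2i), (0 - 2i), 2.
Their magnitudes are: 2, 2, 2.
Zeros with |z| < R = 3.0: (0 + 2i), (0 - 2i), 2.
Count = 3.
By the argument principle, (1/2πi) ∮_{|z|=R} p'(z)/p(z) dz equals exactly this count.

Number of zeros inside |z| < 3.0: 3.


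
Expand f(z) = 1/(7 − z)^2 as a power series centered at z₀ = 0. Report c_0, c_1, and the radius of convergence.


Let w = z − z₀, so z = z₀ + w.
Then 7 − z = 7 − (z₀ + w) = (7 − z₀) − w = 7 − w.
f(z) = 1/(7 − w)^2 = (1/(7)^2) · (1 − w/(7))^{−2}.
By the binomial series (1−u)^{−2} = Σ_{n≥0} C(n+1, 1) u^n for |u|<1, with u = w/(7):
  c_n = C(n+1, 1) / (7)^(n+2).
  c_0 = 1/(7)^2 = 1/49.
  c_1 = 2/(7)^3 = 2/343.
The series is valid for |w/d| < 1, i.e. |z − z₀| < |d|.
Radius of convergence: R = |7 − z₀| = |7| = 7 (distance from z₀ to the singularity z = 7).

c_0 = 1/49, c_1 = 2/343; R = 7.


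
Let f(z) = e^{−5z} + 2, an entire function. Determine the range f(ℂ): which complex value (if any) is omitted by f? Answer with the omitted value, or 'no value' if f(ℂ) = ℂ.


Little Picard bounds the complement of f(ℂ) to at most one point.
e^{−5z} is never zero on ℂ, so 1·e^{−5z} takes every value in ℂ ∖ {0}. Adding 2 shifts the range to ℂ ∖ {2}. Thus f omits exactly the value 2.

Omitted value: 2.


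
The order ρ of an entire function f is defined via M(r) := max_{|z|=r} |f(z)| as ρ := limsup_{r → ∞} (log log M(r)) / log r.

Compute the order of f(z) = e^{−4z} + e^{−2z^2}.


Each summand is entire of order 1 and 2 respectively (as in the single-exponential case). The order of a sum is at most the max of the orders, so ρ ≤ 2. For the lower bound: on |z|=r choose arg z so that -2z^2 is real positive; then |e^{-2z^2}| = e^{2r^2} while |e^{-4z}| ≤ e^{4r^1} = o(e^{2r^2}). So |f| ≥ e^{2r^2}(1 − o(1)) and ρ ≥ 2. Hence ρ = max(1, 2) = 2.
Therefore ρ = 2.

Order ρ = 2.


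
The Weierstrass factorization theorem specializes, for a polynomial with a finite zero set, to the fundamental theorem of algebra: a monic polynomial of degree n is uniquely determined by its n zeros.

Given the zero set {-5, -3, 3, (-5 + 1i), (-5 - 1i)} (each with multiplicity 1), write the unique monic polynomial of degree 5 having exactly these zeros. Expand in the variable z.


The polynomial is p(z) = ∏_{α ∈ S} (z − α), where S = {-5, -3, 3, (-5 + 1i), (-5 - 1i)}.
Expanding the product yields: p(z) = z^5 + 15·z^4 + 67·z^3 -5·z^2 -684·z -1170.
Note conjugate pairs combine to real quadratics: (z − (-5+1i))(z − (-5−1i)) = z² + 10z + 26.
The resulting polynomial has degree 5 and real coefficients as required.

p(z) = z^5 + 15·z^4 + 67·z^3 -5·z^2 -684·z -1170.


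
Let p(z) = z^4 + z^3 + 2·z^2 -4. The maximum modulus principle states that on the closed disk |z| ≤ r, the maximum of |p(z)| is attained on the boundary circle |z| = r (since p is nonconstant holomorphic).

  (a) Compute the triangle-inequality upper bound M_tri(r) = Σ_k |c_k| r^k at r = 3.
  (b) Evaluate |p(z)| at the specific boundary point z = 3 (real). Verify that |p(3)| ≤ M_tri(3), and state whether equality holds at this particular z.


Coefficients: c_0 = -4, c_1 = 0, c_2 = 2, c_3 = 1, c_4 = 1. Radius r = 3.
Part (a). Triangle bound: M_tri(r) = Σ_k |c_k| r^k
  = |-4|·3^0 + |0|·3^1 + |2|·3^2 + |1|·3^3 + |1|·3^4
  = 4 + 0 + 18 + 27 + 81 = 130.
This bounds M(r) := max_{|z|=r} |p(z)| from above; equality holds iff all terms c_k z^k can be made to align in phase at a single z on |z|=r.
Part (b). At z = 3 (real, on the circle |z| = r):
  p(3) = (-4)·3^0 + (0)·3^1 + (2)·3^2 + (1)·3^3 + (1)·3^4 = 122.
  |p(3)| = 122.
Check: |p(3)| = 122 ≤ 130 = M_tri(3). ✓ Equality does not hold at z = 3 (the coefficients have mixed signs, so the terms do not all align in phase there).

M_tri(3) = 130; |p(3)| = 122; equality at z=3: no.


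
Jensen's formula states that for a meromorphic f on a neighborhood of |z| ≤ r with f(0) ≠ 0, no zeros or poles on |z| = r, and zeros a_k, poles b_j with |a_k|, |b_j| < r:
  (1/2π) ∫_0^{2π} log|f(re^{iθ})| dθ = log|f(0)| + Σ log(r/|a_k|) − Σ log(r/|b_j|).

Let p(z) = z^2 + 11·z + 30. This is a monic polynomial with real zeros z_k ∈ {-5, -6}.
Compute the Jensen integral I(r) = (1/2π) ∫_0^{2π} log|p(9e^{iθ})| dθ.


Zeros: -6, -5; r = 9.
Inside |z| < r: -6, -5. Outside (|z| ≥ r): ∅.
p(0) = 30, so log|p(0)| = log(30) = 3.4012.
Apply Jensen: I(r) = log|p(0)| + Σ_k log(r/|z_k|), summed over zeros inside |z| < r.
  log(r/|z_k|) for z_k = -5: log(9/5) = 0.5878
  log(r/|z_k|) for z_k = -6: log(9/6) = 0.4055
Sum over inside zeros: 0.9933.
I(r) = log|p(0)| + (inside sum) = 3.4012 + 0.9933 = 4.3944.
Closed form (all zeros inside, monic): I(r) = n·log(r) = 2·log(9) = 4.3944. ✓

I(r) ≈ 4.3944.


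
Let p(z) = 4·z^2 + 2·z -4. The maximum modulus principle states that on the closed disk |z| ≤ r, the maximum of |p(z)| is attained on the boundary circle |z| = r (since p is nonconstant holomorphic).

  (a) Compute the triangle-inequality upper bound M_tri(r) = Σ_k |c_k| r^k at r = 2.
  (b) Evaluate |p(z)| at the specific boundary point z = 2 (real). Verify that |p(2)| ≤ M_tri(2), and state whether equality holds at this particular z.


Coefficients: c_0 = -4, c_1 = 2, c_2 = 4. Radius r = 2.
Part (a). Triangle bound: M_tri(r) = Σ_k |c_k| r^k
  = |-4|·2^0 + |2|·2^1 + |4|·2^2
  = 4 + 4 + 16 = 24.
This bounds M(r) := max_{|z|=r} |p(z)| from above; equality holds iff all terms c_k z^k can be made to align in phase at a single z on |z|=r.
Part (b). At z = 2 (real, on the circle |z| = r):
  p(2) = (-4)·2^0 + (2)·2^1 + (4)·2^2 = 16.
  |p(2)| = 16.
Check: |p(2)| = 16 ≤ 24 = M_tri(2). ✓ Equality does not hold at z = 2 (the coefficients have mixed signs, so the terms do not all align in phase there).

M_tri(2) = 24; |p(2)| = 16; equality at z=2: no.


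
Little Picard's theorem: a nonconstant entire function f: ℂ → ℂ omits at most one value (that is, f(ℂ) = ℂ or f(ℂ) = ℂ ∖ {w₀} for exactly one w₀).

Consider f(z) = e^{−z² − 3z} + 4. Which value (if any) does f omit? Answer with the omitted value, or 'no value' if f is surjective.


Little Picard bounds the complement of f(ℂ) to at most one point.
The exponent g(z) = −z² − 3z is a nonconstant polynomial, hence surjective onto ℂ. So e^{g(z)} takes every value in {e^w : w ∈ ℂ} = ℂ ∖ {0}. Adding 4 shifts the range to ℂ ∖ {4}. f omits exactly 4.

Omitted value: 4.


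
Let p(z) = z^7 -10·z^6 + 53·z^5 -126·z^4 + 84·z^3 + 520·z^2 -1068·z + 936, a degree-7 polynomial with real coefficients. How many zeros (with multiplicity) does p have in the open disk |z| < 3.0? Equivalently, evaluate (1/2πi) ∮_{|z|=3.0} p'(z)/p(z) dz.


The zeros of p are: (3 + 3i), (3 - 3i), -2, (1 + 1i), (1 - 1i), (2 + 3i), (2 - 3i).
Their magnitudes are: 4.243, 4.243, 2, 1.414, 1.414, 3.606, 3.606.
Zeros with |z| < R = 3.0: -2, (1 + 1i), (1 - 1i).
Count = 3.
By the argument principle, (1/2πi) ∮_{|z|=R} p'(z)/p(z) dz equals exactly this count.

Number of zeros inside |z| < 3.0: 3.


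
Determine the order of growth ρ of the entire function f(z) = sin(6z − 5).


sin(w) is a linear combination of e^{iw} and e^{−iw} (or e^w, e^{−w} in the hyperbolic case), so |sin(w)| ≤ e^{|w|}. With w = 6z − 5, |w| ≤ 6|z| + 5 = 6r + 5 on |z| = r, giving M(r) ≤ e^{6r + 5}, so ρ ≤ 1. On a suitable ray (z = it for sin/cos; z = t for sinh/cosh, t real → ∞), |sin(6z − 5)| grows like e^{6|t|}/2, so ρ ≥ 1. Hence ρ = 1.
Therefore ρ = 1.

Order ρ = 1.


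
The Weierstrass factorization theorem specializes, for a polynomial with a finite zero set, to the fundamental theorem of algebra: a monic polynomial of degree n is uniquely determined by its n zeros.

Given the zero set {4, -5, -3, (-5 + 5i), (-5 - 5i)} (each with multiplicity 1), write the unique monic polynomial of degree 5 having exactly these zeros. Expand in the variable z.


The polynomial is p(z) = ∏_{α ∈ S} (z − α), where S = {4, -5, -3, (-5 + 5i), (-5 - 5i)}.
Expanding the product yields: p(z) = z^5 + 14·z^4 + 73·z^3 -30·z^2 -1450·z -3000.
Note conjugate pairs combine to real quadratics: (z − (-5+5i))(z − (-5−5i)) = z² + 10z + 50.
The resulting polynomial has degree 5 and real coefficients as required.

p(z) = z^5 + 14·z^4 + 73·z^3 -30·z^2 -1450·z -3000.


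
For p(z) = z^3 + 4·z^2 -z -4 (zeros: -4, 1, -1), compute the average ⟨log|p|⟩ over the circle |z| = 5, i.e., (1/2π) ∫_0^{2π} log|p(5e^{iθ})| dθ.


Zeros: -4, -1, 1; r = 5.
Inside |z| < r: -4, -1, 1. Outside (|z| ≥ r): ∅.
p(0) = -4, so log|p(0)| = log(4) = 1.3863.
Apply Jensen: I(r) = log|p(0)| + Σ_k log(r/|z_k|), summed over zeros inside |z| < r.
  log(r/|z_k|) for z_k = -4: log(5/4) = 0.2231
  log(r/|z_k|) for z_k = 1: log(5/1) = 1.6094
  log(r/|z_k|) for z_k = -1: log(5/1) = 1.6094
Sum over inside zeros: 3.4420.
I(r) = log|p(0)| + (inside sum) = 1.3863 + 3.4420 = 4.8283.
Closed form (all zeros inside, monic): I(r) = n·log(r) = 3·log(5) = 4.8283. ✓

I(r) ≈ 4.8283.


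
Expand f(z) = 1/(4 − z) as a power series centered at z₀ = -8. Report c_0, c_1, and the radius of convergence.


Let w = z − z₀, so z = z₀ + w.
Then 4 − z = 4 − (z₀ + w) = (4 − z₀) − w = 12 − w.
f(z) = 1/(12 − w) = (1/(12)) · 1/(1 − w/(12)) = Σ_{n≥0} w^n / (12)^(n+1).
So c_n = 1/(12)^(n+1):
  c_0 = 1/(12)^1 = 1/12.
  c_1 = 1/(12)^2 = 1/144.
The series is valid for |w/d| < 1, i.e. |z − z₀| < |d|.
Radius of convergence: R = |4 − z₀| = |12| = 12 (distance from z₀ to the singularity z = 4).

c_0 = 1/12, c_1 = 1/144; R = 12.


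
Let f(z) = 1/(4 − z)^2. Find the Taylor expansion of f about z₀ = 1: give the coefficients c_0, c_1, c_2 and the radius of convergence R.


Let w = z − z₀, so z = z₀ + w.
Then 4 − z = 4 − (z₀ + w) = (4 − z₀) − w = 3 − w.
f(z) = 1/(3 − w)^2 = (1/(3)^2) · (1 − w/(3))^{−2}.
By the binomial series (1−u)^{−2} = Σ_{n≥0} C(n+1, 1) u^n for |u|<1, with u = w/(3):
  c_n = C(n+1, 1) / (3)^(n+2).
  c_0 = 1/(3)^2 = 1/9.
  c_1 = 2/(3)^3 = 2/27.
  c_2 = 3/(3)^4 = 1/27.
The series is valid for |w/d| < 1, i.e. |z − z₀| < |d|.
Radius of convergence: R = |4 − z₀| = |3| = 3 (distance from z₀ to the singularity z = 4).

c_0 = 1/9, c_1 = 2/27, c_2 = 1/27; R = 3.


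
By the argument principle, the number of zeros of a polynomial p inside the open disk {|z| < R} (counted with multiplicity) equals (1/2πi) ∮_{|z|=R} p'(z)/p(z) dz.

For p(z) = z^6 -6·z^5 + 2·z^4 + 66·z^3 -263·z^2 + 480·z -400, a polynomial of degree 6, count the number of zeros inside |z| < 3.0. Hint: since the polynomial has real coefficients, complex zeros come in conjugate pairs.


The zeros of p are: (1 + 2i), (1 - 2i), -4, (2 + 1i), (2 - 1i), 4.
Their magnitudes are: 2.236, 2.236, 4, 2.236, 2.236, 4.
Zeros with |z| < R = 3.0: (1 + 2i), (1 - 2i), (2 + 1i), (2 - 1i).
Count = 4.
By the argument principle, (1/2πi) ∮_{|z|=R} p'(z)/p(z) dz equals exactly this count.

Number of zeros inside |z| < 3.0: 4.
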